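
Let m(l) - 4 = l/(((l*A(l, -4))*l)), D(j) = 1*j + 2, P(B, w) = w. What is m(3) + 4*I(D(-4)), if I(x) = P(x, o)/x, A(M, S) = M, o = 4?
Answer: -35/9 ≈ -3.8889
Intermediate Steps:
D(j) = 2 + j (D(j) = j + 2 = 2 + j)
m(l) = 4 + l⁻² (m(l) = 4 + l/(((l*l)*l)) = 4 + l/((l²*l)) = 4 + l/(l³) = 4 + l/l³ = 4 + l⁻²)
I(x) = 4/x
m(3) + 4*I(D(-4)) = (4 + 3⁻²) + 4*(4/(2 - 4)) = (4 + ⅑) + 4*(4/(-2)) = 37/9 + 4*(4*(-½)) = 37/9 + 4*(-2) = 37/9 - 8 = -35/9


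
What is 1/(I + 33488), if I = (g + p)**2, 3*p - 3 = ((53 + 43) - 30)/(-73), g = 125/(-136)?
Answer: 98565184/3300755673513 ≈ 2.9861e-5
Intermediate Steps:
g = -125/136 (g = 125*(-1/136) = -125/136 ≈ -0.91912)
p = 51/73 (p = 1 + (((53 + 43) - 30)/(-73))/3 = 1 + ((96 - 30)*(-1/73))/3 = 1 + (66*(-1/73))/3 = 1 + (1/3)*(-66/73) = 1 - 22/73 = 51/73 ≈ 0.69863)
I = 4791721/98565184 (I = (-125/136 + 51/73)**2 = (-2189/9928)**2 = 4791721/98565184 ≈ 0.048615)
1/(I + 33488) = 1/(4791721/98565184 + 33488) = 1/(3300755673513/98565184) = 98565184/3300755673513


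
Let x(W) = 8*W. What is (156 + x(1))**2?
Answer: 26896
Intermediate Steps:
(156 + x(1))**2 = (156 + 8*1)**2 = (156 + 8)**2 = 164**2 = 26896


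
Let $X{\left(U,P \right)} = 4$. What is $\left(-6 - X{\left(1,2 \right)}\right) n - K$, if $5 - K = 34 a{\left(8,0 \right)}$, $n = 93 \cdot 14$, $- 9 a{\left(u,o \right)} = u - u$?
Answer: $-13025$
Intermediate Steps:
$a{\left(u,o \right)} = 0$ ($a{\left(u,o \right)} = - \frac{u - u}{9} = \left(- \frac{1}{9}\right) 0 = 0$)
$n = 1302$
$K = 5$ ($K = 5 - 34 \cdot 0 = 5 - 0 = 5 + 0 = 5$)
$\left(-6 - X{\left(1,2 \right)}\right) n - K = \left(-6 - 4\right) 1302 - 5 = \left(-10\right) 1302 - 5 = -13020 - 5 = -13025$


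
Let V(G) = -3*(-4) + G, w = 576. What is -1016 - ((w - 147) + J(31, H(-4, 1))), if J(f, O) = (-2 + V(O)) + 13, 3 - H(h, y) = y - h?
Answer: -1466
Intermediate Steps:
V(G) = 12 + G
H(h, y) = 3 + h - y (H(h, y) = 3 - (y - h) = 3 + (h - y) = 3 + h - y)
J(f, O) = 23 + O (J(f, O) = (-2 + (12 + O)) + 13 = (10 + O) + 13 = 23 + O)
-1016 - ((w - 147) + J(31, H(-4, 1))) = -1016 - ((576 - 147) + (23 + (3 - 4 - 1*1))) = -1016 - (429 + (23 + (3 - 4 - 1))) = -1016 - (429 + (23 - 2)) = -1016 - (429 + 21) = -1016 - 1*450 = -1016 - 450 = -1466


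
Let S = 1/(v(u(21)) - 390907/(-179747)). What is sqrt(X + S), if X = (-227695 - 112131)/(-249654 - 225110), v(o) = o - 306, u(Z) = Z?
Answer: sqrt(6482811892329302343410065)/3016946471354 ≈ 0.84394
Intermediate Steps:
v(o) = -306 + o
X = 169913/237382 (X = -339826/(-474764) = -339826*(-1/474764) = 169913/237382 ≈ 0.71578)
S = -179747/50836988 (S = 1/((-306 + 21) - 390907/(-179747)) = 1/(-285 - 390907*(-1/179747)) = 1/(-285 + 390907/179747) = 1/(-50836988/179747) = -179747/50836988 ≈ -0.0035358)
sqrt(X + S) = sqrt(169913/237382 - 179747/50836988) = sqrt(4297598219845/6033892942708) = sqrt(6482811892329302343410065)/3016946471354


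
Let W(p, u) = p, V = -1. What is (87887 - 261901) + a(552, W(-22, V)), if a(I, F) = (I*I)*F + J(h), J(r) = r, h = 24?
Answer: -6877478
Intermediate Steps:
a(I, F) = 24 + F*I² (a(I, F) = (I*I)*F + 24 = I²*F + 24 = F*I² + 24 = 24 + F*I²)
(87887 - 261901) + a(552, W(-22, V)) = (87887 - 261901) + (24 - 22*552²) = -174014 + (24 - 22*304704) = -174014 + (24 - 6703488) = -174014 - 6703464 = -6877478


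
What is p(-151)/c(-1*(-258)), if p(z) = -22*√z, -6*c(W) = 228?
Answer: 11*I*√151/19 ≈ 7.1142*I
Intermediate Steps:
c(W) = -38 (c(W) = -⅙*228 = -38)
p(-151)/c(-1*(-258)) = -22*I*√151/(-38) = -22*I*√151*(-1/38) = 11*I*√151/19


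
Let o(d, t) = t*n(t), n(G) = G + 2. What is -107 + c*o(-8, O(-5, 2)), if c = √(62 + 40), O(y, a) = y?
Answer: -107 + 15*√102 ≈ 44.493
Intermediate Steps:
n(G) = 2 + G
o(d, t) = t*(2 + t)
c = √102 ≈ 10.100
-107 + c*o(-8, O(-5, 2)) = -107 + √102*(-5*(2 - 5)) = -107 + √102*(-5*(-3)) = -107 + √102*15 = -107 + 15*√102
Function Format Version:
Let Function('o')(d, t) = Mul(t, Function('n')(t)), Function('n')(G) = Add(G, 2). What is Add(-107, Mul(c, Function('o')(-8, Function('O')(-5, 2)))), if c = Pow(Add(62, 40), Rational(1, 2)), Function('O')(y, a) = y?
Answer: Add(-107, Mul(15, Pow(102, Rational(1, 2)))) ≈ 44.493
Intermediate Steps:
Function('n')(G) = Add(2, G)
Function('o')(d, t) = Mul(t, Add(2, t))
c = Pow(102, Rational(1, 2)) ≈ 10.100
Add(-107, Mul(c, Function('o')(-8, Function('O')(-5, 2)))) = Add(-107, Mul(Pow(102, Rational(1, 2)), Mul(-5, Add(2, -5)))) = Add(-107, Mul(Pow(102, Rational(1, 2)), Mul(-5, -3))) = Add(-107, Mul(Pow(102, Rational(1, 2)), 15)) = Add(-107, Mul(15, Pow(102, Rational(1, 2))))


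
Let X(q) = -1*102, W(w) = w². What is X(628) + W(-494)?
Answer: 243934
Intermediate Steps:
X(q) = -102
X(628) + W(-494) = -102 + (-494)² = -102 + 244036 = 243934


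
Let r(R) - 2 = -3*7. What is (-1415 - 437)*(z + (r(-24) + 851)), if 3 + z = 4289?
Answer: -9478536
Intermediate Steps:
r(R) = -19 (r(R) = 2 - 3*7 = 2 - 21 = -19)
z = 4286 (z = -3 + 4289 = 4286)
(-1415 - 437)*(z + (r(-24) + 851)) = (-1415 - 437)*(4286 + (-19 + 851)) = -1852*(4286 + 832) = -1852*5118 = -9478536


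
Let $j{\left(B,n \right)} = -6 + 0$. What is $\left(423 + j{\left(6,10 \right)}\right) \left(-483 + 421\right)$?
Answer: $-25854$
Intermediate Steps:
$j{\left(B,n \right)} = -6$
$\left(423 + j{\left(6,10 \right)}\right) \left(-483 + 421\right) = \left(423 - 6\right) \left(-483 + 421\right) = 417 \left(-62\right) = -25854$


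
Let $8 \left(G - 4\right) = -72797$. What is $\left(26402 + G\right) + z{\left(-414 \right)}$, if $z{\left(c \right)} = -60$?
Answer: $\frac{137971}{8} \approx 17246.0$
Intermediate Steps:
$G = - \frac{72765}{8}$ ($G = 4 + \frac{1}{8} \left(-72797\right) = 4 - \frac{72797}{8} = - \frac{72765}{8} \approx -9095.6$)
$\left(26402 + G\right) + z{\left(-414 \right)} = \left(26402 - \frac{72765}{8}\right) - 60 = \frac{138451}{8} - 60 = \frac{137971}{8}$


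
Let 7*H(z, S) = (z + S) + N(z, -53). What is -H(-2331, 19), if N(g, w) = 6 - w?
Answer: 2253/7 ≈ 321.86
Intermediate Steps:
H(z, S) = 59/7 + S/7 + z/7 (H(z, S) = ((z + S) + (6 - 1*(-53)))/7 = ((S + z) + (6 + 53))/7 = ((S + z) + 59)/7 = (59 + S + z)/7 = 59/7 + S/7 + z/7)
-H(-2331, 19) = -(59/7 + (⅐)*19 + (⅐)*(-2331)) = -(59/7 + 19/7 - 333) = -1*(-2253/7) = 2253/7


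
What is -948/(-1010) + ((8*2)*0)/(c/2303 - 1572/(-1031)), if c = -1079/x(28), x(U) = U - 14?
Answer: 474/505 ≈ 0.93861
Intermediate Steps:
x(U) = -14 + U
c = -1079/14 (c = -1079/(-14 + 28) = -1079/14 ≈ -77.071)
-948/(-1010) + ((8*2)*0)/(c/2303 - 1572/(-1031)) = -948/(-1010) + ((8*2)*0)/(-1079/14/2303 - 1572/(-1031)) = -948*(-1/1010) + (16*0)/(-1079/14*1/2303 - 1572*(-1/1031)) = 474/505 + 0/(-1079/32242 + 1572/1031) = 474/505 + 0/(49571975/33241502) = 474/505 + 0*(33241502/49571975) = 474/505 + 0 = 474/505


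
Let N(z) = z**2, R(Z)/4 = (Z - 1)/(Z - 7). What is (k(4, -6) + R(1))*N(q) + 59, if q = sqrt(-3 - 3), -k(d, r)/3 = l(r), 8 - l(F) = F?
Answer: 311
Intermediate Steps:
l(F) = 8 - F
R(Z) = 4*(-1 + Z)/(-7 + Z) (R(Z) = 4*((Z - 1)/(Z - 7)) = 4*((-1 + Z)/(-7 + Z)) = 4*(-1 + Z)/(-7 + Z))
k(d, r) = -24 + 3*r (k(d, r) = -3*(8 - r) = -24 + 3*r)
q = I*sqrt(6) (q = sqrt(-6) = I*sqrt(6) ≈ 2.4495*I)
(k(4, -6) + R(1))*N(q) + 59 = ((-24 + 3*(-6)) + 4*(-1 + 1)/(-7 + 1))*(I*sqrt(6))**2 + 59 = ((-24 - 18) + 4*0/(-6))*(-6) + 59 = (-42 + 4*(-1/6)*0)*(-6) + 59 = (-42 + 0)*(-6) + 59 = -42*(-6) + 59 = 252 + 59 = 311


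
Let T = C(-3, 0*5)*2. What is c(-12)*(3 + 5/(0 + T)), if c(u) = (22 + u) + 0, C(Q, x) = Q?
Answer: 65/3 ≈ 21.667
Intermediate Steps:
T = -6 (T = -3*2 = -6)
c(u) = 22 + u
c(-12)*(3 + 5/(0 + T)) = (22 - 12)*(3 + 5/(0 - 6)) = 10*(3 + 5/(-6)) = 10*(3 - ⅙*5) = 10*(3 - ⅚) = 10*(13/6) = 65/3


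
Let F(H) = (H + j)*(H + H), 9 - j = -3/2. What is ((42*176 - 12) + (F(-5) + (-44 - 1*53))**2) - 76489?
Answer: -46005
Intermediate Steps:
j = 21/2 (j = 9 - (-3)/2 = 9 - 1*(-3/2) = 9 + 3/2 = 21/2 ≈ 10.500)
F(H) = 2*H*(21/2 + H) (F(H) = (H + 21/2)*(H + H) = (21/2 + H)*(2*H) = 2*H*(21/2 + H))
((42*176 - 12) + (F(-5) + (-44 - 1*53))**2) - 76489 = ((42*176 - 12) + (-5*(21 + 2*(-5)) + (-44 - 1*53))**2) - 76489 = ((7392 - 12) + (-5*(21 - 10) + (-44 - 53))**2) - 76489 = (7380 + (-5*11 - 97)**2) - 76489 = (7380 + (-55 - 97)**2) - 76489 = (7380 + (-152)**2) - 76489 = (7380 + 23104) - 76489 = 30484 - 76489 = -46005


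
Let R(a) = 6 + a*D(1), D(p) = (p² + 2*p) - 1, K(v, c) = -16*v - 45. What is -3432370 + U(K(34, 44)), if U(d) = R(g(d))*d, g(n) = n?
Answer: -2742062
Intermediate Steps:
K(v, c) = -45 - 16*v
D(p) = -1 + p² + 2*p
R(a) = 6 + 2*a (R(a) = 6 + a*(-1 + 1² + 2*1) = 6 + a*(-1 + 1 + 2) = 6 + a*2 = 6 + 2*a)
U(d) = d*(6 + 2*d) (U(d) = (6 + 2*d)*d = d*(6 + 2*d))
-3432370 + U(K(34, 44)) = -3432370 + 2*(-45 - 16*34)*(3 + (-45 - 16*34)) = -3432370 + 2*(-45 - 544)*(3 + (-45 - 544)) = -3432370 + 2*(-589)*(3 - 589) = -3432370 + 2*(-589)*(-586) = -3432370 + 690308 = -2742062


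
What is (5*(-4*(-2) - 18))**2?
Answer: 2500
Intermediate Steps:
(5*(-4*(-2) - 18))**2 = (5*(8 - 18))**2 = (5*(-10))**2 = (-50)**2 = 2500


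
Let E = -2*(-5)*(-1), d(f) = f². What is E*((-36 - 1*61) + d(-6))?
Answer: 610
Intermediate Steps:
E = -10 (E = 10*(-1) = -10)
E*((-36 - 1*61) + d(-6)) = -10*((-36 - 1*61) + (-6)²) = -10*((-36 - 61) + 36) = -10*(-97 + 36) = -10*(-61) = 610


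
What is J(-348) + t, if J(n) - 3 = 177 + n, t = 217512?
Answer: 217344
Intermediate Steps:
J(n) = 180 + n (J(n) = 3 + (177 + n) = 180 + n)
J(-348) + t = (180 - 348) + 217512 = -168 + 217512 = 217344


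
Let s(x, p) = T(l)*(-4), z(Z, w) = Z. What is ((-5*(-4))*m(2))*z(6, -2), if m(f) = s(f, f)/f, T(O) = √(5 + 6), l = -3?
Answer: -240*√11 ≈ -795.99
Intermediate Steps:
T(O) = √11
s(x, p) = -4*√11 (s(x, p) = √11*(-4) = -4*√11)
m(f) = -4*√11/f (m(f) = (-4*√11)/f = -4*√11/f)
((-5*(-4))*m(2))*z(6, -2) = ((-5*(-4))*(-4*√11/2))*6 = (20*(-4*√11*½))*6 = (20*(-2*√11))*6 = -40*√11*6 = -240*√11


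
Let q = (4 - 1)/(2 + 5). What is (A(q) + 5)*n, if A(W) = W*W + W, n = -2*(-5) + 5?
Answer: 4125/49 ≈ 84.184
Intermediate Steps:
n = 15 (n = 10 + 5 = 15)
q = 3/7 ≈ 0.42857
A(W) = W + W² (A(W) = W² + W = W + W²)
(A(q) + 5)*n = (3*(1 + 3/7)/7 + 5)*15 = ((3/7)*(10/7) + 5)*15 = (30/49 + 5)*15 = (275/49)*15 = 4125/49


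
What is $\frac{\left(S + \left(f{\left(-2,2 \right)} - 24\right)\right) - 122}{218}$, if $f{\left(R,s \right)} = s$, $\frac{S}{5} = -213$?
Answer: $- \frac{1209}{218} \approx -5.5459$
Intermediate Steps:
$S = -1065$ ($S = 5 \left(-213\right) = -1065$)
$\frac{\left(S + \left(f{\left(-2,2 \right)} - 24\right)\right) - 122}{218} = \frac{\left(-1065 + \left(2 - 24\right)\right) - 122}{218} = \left(\left(-1065 + \left(2 - 24\right)\right) - 122\right) \frac{1}{218} = \left(\left(-1065 - 22\right) - 122\right) \frac{1}{218} = \left(-1087 - 122\right) \frac{1}{218} = \left(-1209\right) \frac{1}{218} = - \frac{1209}{218}$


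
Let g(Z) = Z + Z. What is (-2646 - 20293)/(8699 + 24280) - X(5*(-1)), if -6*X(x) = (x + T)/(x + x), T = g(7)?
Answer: -557717/659580 ≈ -0.84556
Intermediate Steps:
g(Z) = 2*Z
T = 14 (T = 2*7 = 14)
X(x) = -(14 + x)/(12*x) (X(x) = -(x + 14)/(6*(x + x)) = -(14 + x)/(6*(2*x)) = -(14 + x)*1/(2*x)/6 = -(14 + x)/(12*x))
(-2646 - 20293)/(8699 + 24280) - X(5*(-1)) = (-2646 - 20293)/(8699 + 24280) - (-14 - 5*(-1))/(12*(5*(-1))) = -22939/32979 - (-14 - 1*(-5))/(12*(-5)) = -22939*1/32979 - (-1)*(-14 + 5)/(12*5) = -22939/32979 - (-1)*(-9)/(12*5) = -22939/32979 - 1*3/20 = -22939/32979 - 3/20 = -557717/659580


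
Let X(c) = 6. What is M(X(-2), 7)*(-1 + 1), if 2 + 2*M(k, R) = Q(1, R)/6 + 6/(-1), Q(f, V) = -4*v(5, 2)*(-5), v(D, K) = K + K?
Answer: 0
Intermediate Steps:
v(D, K) = 2*K
Q(f, V) = 80 (Q(f, V) = -8*2*(-5) = -4*4*(-5) = -16*(-5) = 80)
M(k, R) = 8/3 (M(k, R) = -1 + (80/6 + 6/(-1))/2 = -1 + (80*(⅙) + 6*(-1))/2 = -1 + (40/3 - 6)/2 = -1 + (½)*(22/3) = -1 + 11/3 = 8/3)
M(X(-2), 7)*(-1 + 1) = 8*(-1 + 1)/3 = (8/3)*0 = 0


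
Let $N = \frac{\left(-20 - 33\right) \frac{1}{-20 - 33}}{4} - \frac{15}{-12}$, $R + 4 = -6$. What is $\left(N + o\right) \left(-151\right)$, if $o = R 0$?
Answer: $- \frac{453}{2} \approx -226.5$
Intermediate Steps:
$R = -10$ ($R = -4 - 6 = -10$)
$o = 0$ ($o = \left(-10\right) 0 = 0$)
$N = \frac{3}{2}$ ($N = - \frac{53}{-53} \cdot \frac{1}{4} - - \frac{5}{4} = \left(-53\right) \left(- \frac{1}{53}\right) \frac{1}{4} + \frac{5}{4} = 1 \cdot \frac{1}{4} + \frac{5}{4} = \frac{1}{4} + \frac{5}{4} = \frac{3}{2} \approx 1.5$)
$\left(N + o\right) \left(-151\right) = \left(\frac{3}{2} + 0\right) \left(-151\right) = \frac{3}{2} \left(-151\right) = - \frac{453}{2}$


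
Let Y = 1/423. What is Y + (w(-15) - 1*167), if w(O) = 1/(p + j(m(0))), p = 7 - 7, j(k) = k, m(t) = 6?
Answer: -141139/846 ≈ -166.83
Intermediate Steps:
p = 0
w(O) = ⅙ (w(O) = 1/(0 + 6) = 1/6 = ⅙)
Y = 1/423 ≈ 0.0023641
Y + (w(-15) - 1*167) = 1/423 + (⅙ - 1*167) = 1/423 + (⅙ - 167) = 1/423 - 1001/6 = -141139/846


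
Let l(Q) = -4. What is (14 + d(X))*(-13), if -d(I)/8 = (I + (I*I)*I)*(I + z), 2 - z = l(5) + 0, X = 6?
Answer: 276874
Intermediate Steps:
z = 6 (z = 2 - (-4 + 0) = 2 - 1*(-4) = 2 + 4 = 6)
d(I) = -8*(6 + I)*(I + I**3) (d(I) = -8*(I + (I*I)*I)*(I + 6) = -8*(I + I**2*I)*(6 + I) = -8*(I + I**3)*(6 + I) = -8*(6 + I)*(I + I**3))
(14 + d(X))*(-13) = (14 - 8*6*(6 + 6 + 6**3 + 6*6**2))*(-13) = (14 - 8*6*(6 + 6 + 216 + 6*36))*(-13) = (14 - 8*6*(6 + 6 + 216 + 216))*(-13) = (14 - 8*6*444)*(-13) = (14 - 21312)*(-13) = -21298*(-13) = 276874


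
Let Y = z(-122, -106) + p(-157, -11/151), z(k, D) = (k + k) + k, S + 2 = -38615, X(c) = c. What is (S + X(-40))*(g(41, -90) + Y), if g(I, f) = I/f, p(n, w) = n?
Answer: 1821169927/90 ≈ 2.0235e+7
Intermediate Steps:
S = -38617 (S = -2 - 38615 = -38617)
z(k, D) = 3*k (z(k, D) = 2*k + k = 3*k)
Y = -523 (Y = 3*(-122) - 157 = -366 - 157 = -523)
(S + X(-40))*(g(41, -90) + Y) = (-38617 - 40)*(41/(-90) - 523) = -38657*(41*(-1/90) - 523) = -38657*(-41/90 - 523) = -38657*(-47111/90) = 1821169927/90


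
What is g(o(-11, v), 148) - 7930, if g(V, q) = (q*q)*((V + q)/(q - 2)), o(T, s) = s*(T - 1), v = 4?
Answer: 516310/73 ≈ 7072.7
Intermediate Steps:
o(T, s) = s*(-1 + T)
g(V, q) = q**2*(V + q)/(-2 + q) (g(V, q) = q**2*((V + q)/(-2 + q)) = q**2*(V + q)/(-2 + q))
g(o(-11, v), 148) - 7930 = 148**2*(4*(-1 - 11) + 148)/(-2 + 148) - 7930 = 21904*(4*(-12) + 148)/146 - 7930 = 21904*(1/146)*(-48 + 148) - 7930 = 21904*(1/146)*100 - 7930 = 1095200/73 - 7930 = 516310/73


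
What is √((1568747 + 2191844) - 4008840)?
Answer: I*√248249 ≈ 498.25*I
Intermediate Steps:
√((1568747 + 2191844) - 4008840) = √(3760591 - 4008840) = √(-248249) = I*√248249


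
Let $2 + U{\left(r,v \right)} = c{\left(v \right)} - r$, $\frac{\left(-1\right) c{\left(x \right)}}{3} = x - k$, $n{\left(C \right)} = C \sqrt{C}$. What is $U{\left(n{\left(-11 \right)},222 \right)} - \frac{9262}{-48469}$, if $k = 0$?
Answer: $- \frac{32368030}{48469} + 11 i \sqrt{11} \approx -667.81 + 36.483 i$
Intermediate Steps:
$n{\left(C \right)} = C^{\frac{3}{2}}$
$c{\left(x \right)} = - 3 x$ ($c{\left(x \right)} = - 3 \left(x - 0\right) = - 3 \left(x + 0\right) = - 3 x$)
$U{\left(r,v \right)} = -2 - r - 3 v$ ($U{\left(r,v \right)} = -2 - \left(r + 3 v\right) = -2 - r - 3 v$)
$U{\left(n{\left(-11 \right)},222 \right)} - \frac{9262}{-48469} = \left(-2 - \left(-11\right)^{\frac{3}{2}} - 666\right) - \frac{9262}{-48469} = \left(-2 - - 11 i \sqrt{11} - 666\right) - 9262 \left(- \frac{1}{48469}\right) = \left(-2 + 11 i \sqrt{11} - 666\right) - - \frac{9262}{48469} = \left(-668 + 11 i \sqrt{11}\right) + \frac{9262}{48469} = - \frac{32368030}{48469} + 11 i \sqrt{11}$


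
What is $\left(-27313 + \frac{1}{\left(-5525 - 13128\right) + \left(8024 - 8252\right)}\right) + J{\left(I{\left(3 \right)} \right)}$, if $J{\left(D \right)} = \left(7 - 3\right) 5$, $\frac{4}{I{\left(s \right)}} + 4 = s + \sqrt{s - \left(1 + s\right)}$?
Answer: $- \frac{515319134}{18881} \approx -27293.0$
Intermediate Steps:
$I{\left(s \right)} = \frac{4}{-4 + i + s}$ ($I{\left(s \right)} = \frac{4}{-4 + \left(s + \sqrt{s - \left(1 + s\right)}\right)} = \frac{4}{-4 + \left(s + \sqrt{-1}\right)} = \frac{4}{-4 + \left(s + i\right)} = \frac{4}{-4 + \left(i + s\right)} = \frac{4}{-4 + i + s}$)
$J{\left(D \right)} = 20$ ($J{\left(D \right)} = 4 \cdot 5 = 20$)
$\left(-27313 + \frac{1}{\left(-5525 - 13128\right) + \left(8024 - 8252\right)}\right) + J{\left(I{\left(3 \right)} \right)} = \left(-27313 + \frac{1}{\left(-5525 - 13128\right) + \left(8024 - 8252\right)}\right) + 20 = \left(-27313 + \frac{1}{-18653 - 228}\right) + 20 = \left(-27313 + \frac{1}{-18881}\right) + 20 = \left(-27313 - \frac{1}{18881}\right) + 20 = - \frac{515696754}{18881} + 20 = - \frac{515319134}{18881}$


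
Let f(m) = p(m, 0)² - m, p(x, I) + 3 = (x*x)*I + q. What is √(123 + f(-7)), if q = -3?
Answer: √166 ≈ 12.884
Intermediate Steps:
p(x, I) = -6 + I*x² (p(x, I) = -3 + ((x*x)*I - 3) = -3 + (x²*I - 3) = -3 + (I*x² - 3) = -3 + (-3 + I*x²) = -6 + I*x²)
f(m) = 36 - m (f(m) = (-6 + 0*m²)² - m = (-6 + 0)² - m = (-6)² - m = 36 - m)
√(123 + f(-7)) = √(123 + (36 - 1*(-7))) = √(123 + (36 + 7)) = √(123 + 43) = √166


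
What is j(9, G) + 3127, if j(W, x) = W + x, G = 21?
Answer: 3157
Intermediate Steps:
j(9, G) + 3127 = (9 + 21) + 3127 = 30 + 3127 = 3157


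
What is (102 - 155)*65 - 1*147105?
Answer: -150550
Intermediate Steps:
(102 - 155)*65 - 1*147105 = -53*65 - 147105 = -3445 - 147105 = -150550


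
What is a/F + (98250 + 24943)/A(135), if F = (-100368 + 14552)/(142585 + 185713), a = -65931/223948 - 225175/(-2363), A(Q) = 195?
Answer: 1188125836456006171/4427757151855440 ≈ 268.34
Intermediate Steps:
a = 50271695947/529189124 (a = -65931*1/223948 - 225175*(-1/2363) = -65931/223948 + 225175/2363 = 50271695947/529189124 ≈ 94.998)
F = -42908/164149 (F = -85816/328298 = -85816*1/328298 = -42908/164149 ≈ -0.26140)
a/F + (98250 + 24943)/A(135) = 50271695947/(529189124*(-42908/164149)) + (98250 + 24943)/195 = (50271695947/529189124)*(-164149/42908) + 123193*(1/195) = -8252048618004103/22706446932592 + 123193/195 = 1188125836456006171/4427757151855440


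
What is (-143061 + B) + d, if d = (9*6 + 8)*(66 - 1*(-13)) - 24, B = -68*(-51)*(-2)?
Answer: -145123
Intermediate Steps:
B = -6936 (B = 3468*(-2) = -6936)
d = 4874 (d = (54 + 8)*(66 + 13) - 24 = 62*79 - 24 = 4898 - 24 = 4874)
(-143061 + B) + d = (-143061 - 6936) + 4874 = -149997 + 4874 = -145123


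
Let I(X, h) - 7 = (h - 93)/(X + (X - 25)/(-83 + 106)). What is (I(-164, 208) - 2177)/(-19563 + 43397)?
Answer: -8598015/94406474 ≈ -0.091074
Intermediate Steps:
I(X, h) = 7 + (-93 + h)/(-25/23 + 24*X/23) (I(X, h) = 7 + (h - 93)/(X + (X - 25)/(-83 + 106)) = 7 + (-93 + h)/(X + (-25 + X)/23) = 7 + (-93 + h)/(X + (-25 + X)*(1/23)) = 7 + (-93 + h)/(X + (-25/23 + X/23)) = 7 + (-93 + h)/(-25/23 + 24*X/23))
(I(-164, 208) - 2177)/(-19563 + 43397) = ((-2314 + 23*208 + 168*(-164))/(-25 + 24*(-164)) - 2177)/(-19563 + 43397) = ((-2314 + 4784 - 27552)/(-25 - 3936) - 2177)/23834 = (-25082/(-3961) - 2177)*(1/23834) = (-1/3961*(-25082) - 2177)*(1/23834) = (25082/3961 - 2177)*(1/23834) = -8598015/3961*1/23834 = -8598015/94406474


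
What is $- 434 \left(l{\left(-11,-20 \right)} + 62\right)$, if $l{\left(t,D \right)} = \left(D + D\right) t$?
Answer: $-217868$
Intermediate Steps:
$l{\left(t,D \right)} = 2 D t$
$- 434 \left(l{\left(-11,-20 \right)} + 62\right) = - 434 \left(2 \left(-20\right) \left(-11\right) + 62\right) = - 434 \left(440 + 62\right) = \left(-434\right) 502 = -217868$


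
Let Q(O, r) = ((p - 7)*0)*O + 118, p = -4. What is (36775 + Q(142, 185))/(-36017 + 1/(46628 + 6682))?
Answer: -1966765830/1920066269 ≈ -1.0243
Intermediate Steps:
Q(O, r) = 118 (Q(O, r) = ((-4 - 7)*0)*O + 118 = (-11*0)*O + 118 = 0*O + 118 = 0 + 118 = 118)
(36775 + Q(142, 185))/(-36017 + 1/(46628 + 6682)) = (36775 + 118)/(-36017 + 1/(46628 + 6682)) = 36893/(-36017 + 1/53310) = 36893/(-1920066269/53310) = 36893*(-53310/1920066269) = -1966765830/1920066269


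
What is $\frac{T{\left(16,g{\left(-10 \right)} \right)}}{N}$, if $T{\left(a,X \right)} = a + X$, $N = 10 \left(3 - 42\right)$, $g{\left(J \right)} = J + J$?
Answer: $\frac{2}{195} \approx 0.010256$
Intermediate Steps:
$g{\left(J \right)} = 2 J$
$N = -390$ ($N = 10 \left(-39\right) = -390$)
$T{\left(a,X \right)} = X + a$
$\frac{T{\left(16,g{\left(-10 \right)} \right)}}{N} = \frac{2 \left(-10\right) + 16}{-390} = \left(-20 + 16\right) \left(- \frac{1}{390}\right) = \left(-4\right) \left(- \frac{1}{390}\right) = \frac{2}{195}$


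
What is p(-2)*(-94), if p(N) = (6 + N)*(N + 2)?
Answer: 0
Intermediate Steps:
p(N) = (2 + N)*(6 + N) (p(N) = (6 + N)*(2 + N) = (2 + N)*(6 + N))
p(-2)*(-94) = (12 + (-2)² + 8*(-2))*(-94) = (12 + 4 - 16)*(-94) = 0*(-94) = 0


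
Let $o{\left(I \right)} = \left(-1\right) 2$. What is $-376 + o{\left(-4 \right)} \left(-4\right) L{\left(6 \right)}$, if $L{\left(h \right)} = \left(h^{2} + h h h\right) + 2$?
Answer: $1656$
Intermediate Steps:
$o{\left(I \right)} = -2$
$L{\left(h \right)} = 2 + h^{2} + h^{3}$ ($L{\left(h \right)} = \left(h^{2} + h^{2} h\right) + 2 = \left(h^{2} + h^{3}\right) + 2 = 2 + h^{2} + h^{3}$)
$-376 + o{\left(-4 \right)} \left(-4\right) L{\left(6 \right)} = -376 + \left(-2\right) \left(-4\right) \left(2 + 6^{2} + 6^{3}\right) = -376 + 8 \left(2 + 36 + 216\right) = -376 + 8 \cdot 254 = -376 + 2032 = 1656$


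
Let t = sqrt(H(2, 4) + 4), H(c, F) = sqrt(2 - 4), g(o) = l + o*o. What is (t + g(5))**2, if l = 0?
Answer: (25 + sqrt(4 + I*sqrt(2)))**2 ≈ 730.5 + 18.83*I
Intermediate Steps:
g(o) = o**2 (g(o) = 0 + o*o = 0 + o**2 = o**2)
H(c, F) = I*sqrt(2) (H(c, F) = sqrt(-2) = I*sqrt(2))
t = sqrt(4 + I*sqrt(2)) (t = sqrt(I*sqrt(2) + 4) = sqrt(4 + I*sqrt(2)) ≈ 2.0301 + 0.34831*I)
(t + g(5))**2 = (sqrt(4 + I*sqrt(2)) + 5**2)**2 = (sqrt(4 + I*sqrt(2)) + 25)**2 = (25 + sqrt(4 + I*sqrt(2)))**2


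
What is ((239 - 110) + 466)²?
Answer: 354025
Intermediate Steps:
((239 - 110) + 466)² = (129 + 466)² = 595² = 354025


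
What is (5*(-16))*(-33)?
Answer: 2640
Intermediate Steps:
(5*(-16))*(-33) = -80*(-33) = 2640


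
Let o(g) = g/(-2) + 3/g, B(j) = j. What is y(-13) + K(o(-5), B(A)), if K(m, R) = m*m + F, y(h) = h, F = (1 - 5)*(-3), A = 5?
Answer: 261/100 ≈ 2.6100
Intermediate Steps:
F = 12 (F = -4*(-3) = 12)
o(g) = 3/g - g/2 (o(g) = g*(-½) + 3/g = -g/2 + 3/g = 3/g - g/2)
K(m, R) = 12 + m² (K(m, R) = m*m + 12 = m² + 12 = 12 + m²)
y(-13) + K(o(-5), B(A)) = -13 + (12 + (3/(-5) - ½*(-5))²) = -13 + (12 + (3*(-⅕) + 5/2)²) = -13 + (12 + (-⅗ + 5/2)²) = -13 + (12 + (19/10)²) = -13 + (12 + 361/100) = -13 + 1561/100 = 261/100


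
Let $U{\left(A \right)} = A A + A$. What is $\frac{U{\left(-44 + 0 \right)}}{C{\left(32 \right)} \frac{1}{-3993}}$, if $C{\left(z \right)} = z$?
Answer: $- \frac{1888689}{8} \approx -2.3609 \cdot 10^{5}$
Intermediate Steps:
$U{\left(A \right)} = A + A^{2}$ ($U{\left(A \right)} = A^{2} + A = A + A^{2}$)
$\frac{U{\left(-44 + 0 \right)}}{C{\left(32 \right)} \frac{1}{-3993}} = \frac{\left(-44 + 0\right) \left(1 + \left(-44 + 0\right)\right)}{32 \frac{1}{-3993}} = \frac{\left(-44\right) \left(1 - 44\right)}{32 \left(- \frac{1}{3993}\right)} = \frac{\left(-44\right) \left(-43\right)}{- \frac{32}{3993}} = 1892 \left(- \frac{3993}{32}\right) = - \frac{1888689}{8}$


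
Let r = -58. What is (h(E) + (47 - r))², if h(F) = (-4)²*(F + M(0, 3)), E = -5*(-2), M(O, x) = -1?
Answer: 62001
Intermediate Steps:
E = 10
h(F) = -16 + 16*F (h(F) = (-4)²*(F - 1) = 16*(-1 + F) = -16 + 16*F)
(h(E) + (47 - r))² = ((-16 + 16*10) + (47 - 1*(-58)))² = ((-16 + 160) + (47 + 58))² = (144 + 105)² = 249² = 62001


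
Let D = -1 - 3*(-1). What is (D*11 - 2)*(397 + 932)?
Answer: 26580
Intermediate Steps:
D = 2 (D = -1 + 3 = 2)
(D*11 - 2)*(397 + 932) = (2*11 - 2)*(397 + 932) = (22 - 2)*1329 = 20*1329 = 26580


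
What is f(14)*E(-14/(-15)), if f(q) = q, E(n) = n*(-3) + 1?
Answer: -126/5 ≈ -25.200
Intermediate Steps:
E(n) = 1 - 3*n (E(n) = -3*n + 1 = 1 - 3*n)
f(14)*E(-14/(-15)) = 14*(1 - (-42)/(-15)) = 14*(1 - (-42)*(-1)/15) = 14*(1 - 3*14/15) = 14*(1 - 14/5) = 14*(-9/5) = -126/5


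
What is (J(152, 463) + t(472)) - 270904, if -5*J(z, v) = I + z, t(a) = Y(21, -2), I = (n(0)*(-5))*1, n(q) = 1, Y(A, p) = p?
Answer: -1354677/5 ≈ -2.7094e+5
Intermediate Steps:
I = -5 (I = (1*(-5))*1 = -5*1 = -5)
t(a) = -2
J(z, v) = 1 - z/5 (J(z, v) = -(-5 + z)/5 = 1 - z/5)
(J(152, 463) + t(472)) - 270904 = ((1 - ⅕*152) - 2) - 270904 = ((1 - 152/5) - 2) - 270904 = (-147/5 - 2) - 270904 = -157/5 - 270904 = -1354677/5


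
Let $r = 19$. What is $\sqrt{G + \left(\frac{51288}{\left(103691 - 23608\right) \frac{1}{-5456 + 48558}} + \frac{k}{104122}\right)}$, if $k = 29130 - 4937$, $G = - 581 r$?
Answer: $\frac{\sqrt{1151766896905124265185102}}{8338402126} \approx 128.71$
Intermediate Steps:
$G = -11039$ ($G = \left(-581\right) 19 = -11039$)
$k = 24193$
$\sqrt{G + \left(\frac{51288}{\left(103691 - 23608\right) \frac{1}{-5456 + 48558}} + \frac{k}{104122}\right)} = \sqrt{-11039 + \left(\frac{51288}{\left(103691 - 23608\right) \frac{1}{-5456 + 48558}} + \frac{24193}{104122}\right)} = \sqrt{-11039 + \left(\frac{51288}{80083 \cdot \frac{1}{43102}} + 24193 \cdot \frac{1}{104122}\right)} = \sqrt{-11039 + \left(\frac{51288}{80083 \cdot \frac{1}{43102}} + \frac{24193}{104122}\right)} = \sqrt{-11039 + \left(\frac{51288}{\frac{80083}{43102}} + \frac{24193}{104122}\right)} = \sqrt{-11039 + \left(51288 \cdot \frac{43102}{80083} + \frac{24193}{104122}\right)} = \sqrt{-11039 + \left(\frac{2210615376}{80083} + \frac{24193}{104122}\right)} = \sqrt{-11039 + \frac{230175631627891}{8338402126}} = \sqrt{\frac{138128010558977}{8338402126}} = \frac{\sqrt{1151766896905124265185102}}{8338402126}$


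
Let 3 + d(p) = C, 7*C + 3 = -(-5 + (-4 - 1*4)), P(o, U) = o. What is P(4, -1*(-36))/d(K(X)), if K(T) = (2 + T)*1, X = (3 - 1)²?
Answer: -28/11 ≈ -2.5455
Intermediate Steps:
X = 4 (X = 2² = 4)
K(T) = 2 + T
C = 10/7 (C = -3/7 + (-(-5 + (-4 - 1*4)))/7 = -3/7 + (-(-5 + (-4 - 4)))/7 = -3/7 + (-(-5 - 8))/7 = -3/7 + (-1*(-13))/7 = -3/7 + (⅐)*13 = -3/7 + 13/7 = 10/7 ≈ 1.4286)
d(p) = -11/7 (d(p) = -3 + 10/7 = -11/7)
P(4, -1*(-36))/d(K(X)) = 4/(-11/7) = 4*(-7/11) = -28/11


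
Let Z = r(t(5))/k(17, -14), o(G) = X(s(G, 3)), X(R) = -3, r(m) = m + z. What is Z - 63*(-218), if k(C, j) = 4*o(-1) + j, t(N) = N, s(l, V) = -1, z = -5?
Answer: 13734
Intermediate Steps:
r(m) = -5 + m (r(m) = m - 5 = -5 + m)
o(G) = -3
k(C, j) = -12 + j (k(C, j) = 4*(-3) + j = -12 + j)
Z = 0 (Z = (-5 + 5)/(-12 - 14) = 0/(-26) = 0*(-1/26) = 0)
Z - 63*(-218) = 0 - 63*(-218) = 0 + 13734 = 13734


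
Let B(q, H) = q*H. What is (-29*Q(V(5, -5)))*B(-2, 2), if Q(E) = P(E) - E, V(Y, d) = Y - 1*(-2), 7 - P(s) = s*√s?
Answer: -812*√7 ≈ -2148.4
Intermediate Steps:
P(s) = 7 - s^(3/2) (P(s) = 7 - s*√s = 7 - s^(3/2))
V(Y, d) = 2 + Y (V(Y, d) = Y + 2 = 2 + Y)
B(q, H) = H*q
Q(E) = 7 - E - E^(3/2) (Q(E) = (7 - E^(3/2)) - E = 7 - E - E^(3/2))
(-29*Q(V(5, -5)))*B(-2, 2) = (-29*(7 - (2 + 5) - (2 + 5)^(3/2)))*(2*(-2)) = -29*(7 - 1*7 - 7^(3/2))*(-4) = -29*(7 - 7 - 7*√7)*(-4) = -(-203)*√7*(-4) = (203*√7)*(-4) = -812*√7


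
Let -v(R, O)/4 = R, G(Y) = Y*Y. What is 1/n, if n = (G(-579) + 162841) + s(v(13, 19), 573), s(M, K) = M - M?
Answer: 1/498082 ≈ 2.0077e-6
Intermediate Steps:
G(Y) = Y²
v(R, O) = -4*R
s(M, K) = 0
n = 498082 (n = ((-579)² + 162841) + 0 = (335241 + 162841) + 0 = 498082 + 0 = 498082)
1/n = 1/498082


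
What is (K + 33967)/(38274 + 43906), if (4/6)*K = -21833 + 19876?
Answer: 62063/164360 ≈ 0.37760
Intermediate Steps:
K = -5871/2 (K = 3*(-21833 + 19876)/2 = (3/2)*(-1957) = -5871/2 ≈ -2935.5)
(K + 33967)/(38274 + 43906) = (-5871/2 + 33967)/(38274 + 43906) = (62063/2)/82180 = (62063/2)*(1/82180) = 62063/164360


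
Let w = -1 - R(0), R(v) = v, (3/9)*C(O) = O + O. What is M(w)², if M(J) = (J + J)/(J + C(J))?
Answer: 4/49 ≈ 0.081633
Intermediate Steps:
C(O) = 6*O (C(O) = 3*(O + O) = 3*(2*O) = 6*O)
w = -1 (w = -1 - 1*0 = -1 + 0 = -1)
M(J) = 2/7 (M(J) = (J + J)/(J + 6*J) = (2*J)/((7*J)) = (2*J)*(1/(7*J)) = 2/7)
M(w)² = (2/7)² = 4/49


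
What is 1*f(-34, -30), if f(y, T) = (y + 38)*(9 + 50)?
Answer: 236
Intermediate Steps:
f(y, T) = 2242 + 59*y (f(y, T) = (38 + y)*59 = 2242 + 59*y)
1*f(-34, -30) = 1*(2242 + 59*(-34)) = 1*(2242 - 2006) = 1*236 = 236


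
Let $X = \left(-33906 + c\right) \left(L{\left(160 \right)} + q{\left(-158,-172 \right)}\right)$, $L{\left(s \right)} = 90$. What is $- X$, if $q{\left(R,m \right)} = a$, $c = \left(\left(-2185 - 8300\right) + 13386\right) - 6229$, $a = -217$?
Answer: $-4728718$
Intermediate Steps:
$c = -3328$ ($c = \left(-10485 + 13386\right) - 6229 = 2901 - 6229 = -3328$)
$q{\left(R,m \right)} = -217$
$X = 4728718$ ($X = \left(-33906 - 3328\right) \left(90 - 217\right) = \left(-37234\right) \left(-127\right) = 4728718$)
$- X = \left(-1\right) 4728718 = -4728718$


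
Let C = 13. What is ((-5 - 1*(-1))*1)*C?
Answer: -52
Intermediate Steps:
((-5 - 1*(-1))*1)*C = ((-5 - 1*(-1))*1)*13 = ((-5 + 1)*1)*13 = -4*1*13 = -4*13 = -52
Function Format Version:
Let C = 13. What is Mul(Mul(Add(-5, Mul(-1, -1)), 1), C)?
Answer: -52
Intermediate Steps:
Mul(Mul(Add(-5, Mul(-1, -1)), 1), C) = Mul(Mul(Add(-5, Mul(-1, -1)), 1), 13) = Mul(Mul(Add(-5, 1), 1), 13) = Mul(Mul(-4, 1), 13) = Mul(-4, 13) = -52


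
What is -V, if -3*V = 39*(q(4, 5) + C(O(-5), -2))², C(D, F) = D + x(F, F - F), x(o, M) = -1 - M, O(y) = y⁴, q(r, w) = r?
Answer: 5126992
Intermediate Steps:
C(D, F) = -1 + D (C(D, F) = D + (-1 - (F - F)) = D + (-1 - 1*0) = D + (-1 + 0) = D - 1 = -1 + D)
V = -5126992 (V = -13*(4 + (-1 + (-5)⁴))² = -13*(4 + (-1 + 625))² = -13*(4 + 624)² = -13*628² = -13*394384 = -⅓*15380976 = -5126992)
-V = -1*(-5126992) = 5126992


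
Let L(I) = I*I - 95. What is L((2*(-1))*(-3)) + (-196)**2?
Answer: 38357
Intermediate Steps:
L(I) = -95 + I**2 (L(I) = I**2 - 95 = -95 + I**2)
L((2*(-1))*(-3)) + (-196)**2 = (-95 + ((2*(-1))*(-3))**2) + (-196)**2 = (-95 + (-2*(-3))**2) + 38416 = (-95 + 6**2) + 38416 = (-95 + 36) + 38416 = -59 + 38416 = 38357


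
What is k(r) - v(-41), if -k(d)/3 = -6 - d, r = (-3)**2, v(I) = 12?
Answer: 33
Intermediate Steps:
r = 9
k(d) = 18 + 3*d (k(d) = -3*(-6 - d) = 18 + 3*d)
k(r) - v(-41) = (18 + 3*9) - 1*12 = (18 + 27) - 12 = 45 - 12 = 33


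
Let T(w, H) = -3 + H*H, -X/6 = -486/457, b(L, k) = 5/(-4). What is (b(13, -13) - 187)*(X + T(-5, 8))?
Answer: -23187129/1828 ≈ -12684.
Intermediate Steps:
b(L, k) = -5/4 (b(L, k) = 5*(-¼) = -5/4)
X = 2916/457 (X = -(-2916)/457 = -6*(-486/457) = 2916/457 ≈ 6.3807)
T(w, H) = -3 + H²
(b(13, -13) - 187)*(X + T(-5, 8)) = (-5/4 - 187)*(2916/457 + (-3 + 8²)) = -753*(2916/457 + (-3 + 64))/4 = -753*(2916/457 + 61)/4 = -753/4*30793/457 = -23187129/1828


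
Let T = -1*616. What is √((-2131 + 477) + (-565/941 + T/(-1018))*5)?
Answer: I*√379440923460159/478969 ≈ 40.669*I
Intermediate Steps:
T = -616
√((-2131 + 477) + (-565/941 + T/(-1018))*5) = √((-2131 + 477) + (-565/941 - 616/(-1018))*5) = √(-1654 + (-565*1/941 - 616*(-1/1018))*5) = √(-1654 + (-565/941 + 308/509)*5) = √(-1654 + (2243/478969)*5) = √(-1654 + 11215/478969) = √(-792203511/478969) = I*√379440923460159/478969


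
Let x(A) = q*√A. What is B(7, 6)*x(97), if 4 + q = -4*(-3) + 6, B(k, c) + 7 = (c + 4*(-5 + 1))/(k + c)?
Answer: -1414*√97/13 ≈ -1071.3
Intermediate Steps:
B(k, c) = -7 + (-16 + c)/(c + k) (B(k, c) = -7 + (c + 4*(-5 + 1))/(k + c) = -7 + (c + 4*(-4))/(c + k) = -7 + (c - 16)/(c + k) = -7 + (-16 + c)/(c + k))
q = 14 (q = -4 + (-4*(-3) + 6) = -4 + (12 + 6) = -4 + 18 = 14)
x(A) = 14*√A
B(7, 6)*x(97) = ((-16 - 7*7 - 6*6)/(6 + 7))*(14*√97) = ((-16 - 49 - 36)/13)*(14*√97) = ((1/13)*(-101))*(14*√97) = -1414*√97/13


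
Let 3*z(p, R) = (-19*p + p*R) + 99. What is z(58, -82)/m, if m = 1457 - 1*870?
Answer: -5759/1761 ≈ -3.2703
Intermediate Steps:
z(p, R) = 33 - 19*p/3 + R*p/3 (z(p, R) = ((-19*p + p*R) + 99)/3 = ((-19*p + R*p) + 99)/3 = (99 - 19*p + R*p)/3 = 33 - 19*p/3 + R*p/3)
m = 587 (m = 1457 - 870 = 587)
z(58, -82)/m = (33 - 19/3*58 + (⅓)*(-82)*58)/587 = (33 - 1102/3 - 4756/3)*(1/587) = -5759/3*1/587 = -5759/1761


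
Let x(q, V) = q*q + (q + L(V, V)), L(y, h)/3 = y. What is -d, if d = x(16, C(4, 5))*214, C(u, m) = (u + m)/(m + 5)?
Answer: -293929/5 ≈ -58786.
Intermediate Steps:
C(u, m) = (m + u)/(5 + m)
L(y, h) = 3*y
x(q, V) = q + q² + 3*V (x(q, V) = q*q + (q + 3*V) = q² + (q + 3*V) = q + q² + 3*V)
d = 293929/5 (d = (16 + 16² + 3*((5 + 4)/(5 + 5)))*214 = (16 + 256 + 3*(9/10))*214 = (16 + 256 + 27/10)*214 = (2747/10)*214 = 293929/5 ≈ 58786.)
-d = -1*293929/5 = -293929/5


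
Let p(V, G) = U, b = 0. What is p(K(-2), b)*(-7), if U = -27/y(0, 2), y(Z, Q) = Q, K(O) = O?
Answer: 189/2 ≈ 94.500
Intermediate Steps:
U = -27/2 ≈ -13.500
p(V, G) = -27/2
p(K(-2), b)*(-7) = -27/2*(-7) = 189/2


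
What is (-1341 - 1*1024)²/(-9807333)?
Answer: -5593225/9807333 ≈ -0.57031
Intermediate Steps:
(-1341 - 1*1024)²/(-9807333) = (-1341 - 1024)²*(-1/9807333) = (-2365)²*(-1/9807333) = 5593225*(-1/9807333) = -5593225/9807333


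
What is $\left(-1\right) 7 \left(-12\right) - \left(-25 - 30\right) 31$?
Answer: $1789$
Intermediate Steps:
$\left(-1\right) 7 \left(-12\right) - \left(-25 - 30\right) 31 = \left(-7\right) \left(-12\right) - \left(-55\right) 31 = 84 - -1705 = 84 + 1705 = 1789$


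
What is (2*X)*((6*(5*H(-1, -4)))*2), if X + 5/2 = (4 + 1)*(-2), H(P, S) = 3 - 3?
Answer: 0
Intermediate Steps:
H(P, S) = 0
X = -25/2 (X = -5/2 + (4 + 1)*(-2) = -5/2 + 5*(-2) = -5/2 - 10 = -25/2 ≈ -12.500)
(2*X)*((6*(5*H(-1, -4)))*2) = (2*(-25/2))*((6*(5*0))*2) = -25*6*0*2 = -0*2 = -25*0 = 0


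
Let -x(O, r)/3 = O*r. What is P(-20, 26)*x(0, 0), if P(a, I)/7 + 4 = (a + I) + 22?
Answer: 0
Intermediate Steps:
x(O, r) = -3*O*r
P(a, I) = 126 + 7*I + 7*a (P(a, I) = -28 + 7*((a + I) + 22) = -28 + 7*((I + a) + 22) = -28 + 7*(22 + I + a) = -28 + (154 + 7*I + 7*a) = 126 + 7*I + 7*a)
P(-20, 26)*x(0, 0) = (126 + 7*26 + 7*(-20))*(-3*0*0) = (126 + 182 - 140)*0 = 168*0 = 0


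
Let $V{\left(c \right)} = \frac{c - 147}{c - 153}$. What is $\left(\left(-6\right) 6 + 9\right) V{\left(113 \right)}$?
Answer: $- \frac{459}{20} \approx -22.95$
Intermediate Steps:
$V{\left(c \right)} = \frac{-147 + c}{-153 + c}$
$\left(\left(-6\right) 6 + 9\right) V{\left(113 \right)} = \left(\left(-6\right) 6 + 9\right) \frac{-147 + 113}{-153 + 113} = \left(-36 + 9\right) \frac{1}{-40} \left(-34\right) = - 27 \left(\left(- \frac{1}{40}\right) \left(-34\right)\right) = \left(-27\right) \frac{17}{20} = - \frac{459}{20}$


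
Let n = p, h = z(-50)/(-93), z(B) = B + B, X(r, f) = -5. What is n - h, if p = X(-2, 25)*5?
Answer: -2425/93 ≈ -26.075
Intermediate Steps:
z(B) = 2*B
p = -25 (p = -5*5 = -25)
h = 100/93 (h = (2*(-50))/(-93) = -100*(-1/93) = 100/93 ≈ 1.0753)
n = -25
n - h = -25 - 1*100/93 = -25 - 100/93 = -2425/93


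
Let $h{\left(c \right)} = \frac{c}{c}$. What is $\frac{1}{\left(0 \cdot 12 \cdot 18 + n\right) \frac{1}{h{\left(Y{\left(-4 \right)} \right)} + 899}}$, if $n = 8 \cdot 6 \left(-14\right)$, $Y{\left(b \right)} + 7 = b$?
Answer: $- \frac{75}{56} \approx -1.3393$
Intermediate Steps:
$Y{\left(b \right)} = -7 + b$
$h{\left(c \right)} = 1$
$n = -672$ ($n = 48 \left(-14\right) = -672$)
$\frac{1}{\left(0 \cdot 12 \cdot 18 + n\right) \frac{1}{h{\left(Y{\left(-4 \right)} \right)} + 899}} = \frac{1}{\left(0 \cdot 12 \cdot 18 - 672\right) \frac{1}{1 + 899}} = \frac{1}{\left(0 \cdot 18 - 672\right) \frac{1}{900}} = \frac{1}{\left(0 - 672\right) \frac{1}{900}} = \frac{1}{\left(-672\right) \frac{1}{900}} = \frac{1}{- \frac{56}{75}} = - \frac{75}{56}$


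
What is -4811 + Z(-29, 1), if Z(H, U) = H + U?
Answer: -4839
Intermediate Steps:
-4811 + Z(-29, 1) = -4811 + (-29 + 1) = -4811 - 28 = -4839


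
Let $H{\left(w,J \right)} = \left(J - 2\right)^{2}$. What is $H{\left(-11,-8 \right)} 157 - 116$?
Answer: $15584$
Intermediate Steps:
$H{\left(w,J \right)} = \left(-2 + J\right)^{2}$
$H{\left(-11,-8 \right)} 157 - 116 = \left(-2 - 8\right)^{2} \cdot 157 - 116 = \left(-10\right)^{2} \cdot 157 - 116 = 100 \cdot 157 - 116 = 15700 - 116 = 15584$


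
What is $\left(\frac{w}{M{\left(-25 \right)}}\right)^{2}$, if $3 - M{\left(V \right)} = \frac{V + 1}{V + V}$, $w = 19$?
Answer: $\frac{225625}{3969} \approx 56.847$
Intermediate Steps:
$M{\left(V \right)} = 3 - \frac{1 + V}{2 V}$ ($M{\left(V \right)} = 3 - \frac{V + 1}{V + V} = 3 - \frac{1 + V}{2 V}$)
$\left(\frac{w}{M{\left(-25 \right)}}\right)^{2} = \left(\frac{19}{\frac{1}{2} \frac{1}{-25} \left(-1 + 5 \left(-25\right)\right)}\right)^{2} = \left(\frac{19}{\frac{1}{2} \left(- \frac{1}{25}\right) \left(-1 - 125\right)}\right)^{2} = \left(\frac{19}{\frac{1}{2} \left(- \frac{1}{25}\right) \left(-126\right)}\right)^{2} = \left(\frac{19}{\frac{63}{25}}\right)^{2} = \left(19 \cdot \frac{25}{63}\right)^{2} = \left(\frac{475}{63}\right)^{2} = \frac{225625}{3969}$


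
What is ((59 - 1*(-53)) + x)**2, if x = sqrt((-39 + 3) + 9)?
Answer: 12517 + 672*I*sqrt(3) ≈ 12517.0 + 1163.9*I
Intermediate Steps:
x = 3*I*sqrt(3) (x = sqrt(-36 + 9) = sqrt(-27) = 3*I*sqrt(3) ≈ 5.1962*I)
((59 - 1*(-53)) + x)**2 = ((59 - 1*(-53)) + 3*I*sqrt(3))**2 = ((59 + 53) + 3*I*sqrt(3))**2 = (112 + 3*I*sqrt(3))**2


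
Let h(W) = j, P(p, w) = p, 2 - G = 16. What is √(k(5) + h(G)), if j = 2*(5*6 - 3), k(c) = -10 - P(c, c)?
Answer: √39 ≈ 6.2450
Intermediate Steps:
G = -14 (G = 2 - 1*16 = 2 - 16 = -14)
k(c) = -10 - c
j = 54 (j = 2*(30 - 3) = 2*27 = 54)
h(W) = 54
√(k(5) + h(G)) = √((-10 - 1*5) + 54) = √((-10 - 5) + 54) = √(-15 + 54) = √39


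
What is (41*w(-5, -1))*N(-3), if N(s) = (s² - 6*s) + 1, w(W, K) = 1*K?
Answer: -1148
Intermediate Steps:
w(W, K) = K
N(s) = 1 + s² - 6*s
(41*w(-5, -1))*N(-3) = (41*(-1))*(1 + (-3)² - 6*(-3)) = -41*(1 + 9 + 18) = -41*28 = -1148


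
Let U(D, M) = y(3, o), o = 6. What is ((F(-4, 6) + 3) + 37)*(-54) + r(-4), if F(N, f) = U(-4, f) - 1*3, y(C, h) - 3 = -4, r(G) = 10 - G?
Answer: -1930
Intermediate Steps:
y(C, h) = -1 (y(C, h) = 3 - 4 = -1)
U(D, M) = -1
F(N, f) = -4 (F(N, f) = -1 - 1*3 = -1 - 3 = -4)
((F(-4, 6) + 3) + 37)*(-54) + r(-4) = ((-4 + 3) + 37)*(-54) + (10 - 1*(-4)) = (-1 + 37)*(-54) + (10 + 4) = 36*(-54) + 14 = -1944 + 14 = -1930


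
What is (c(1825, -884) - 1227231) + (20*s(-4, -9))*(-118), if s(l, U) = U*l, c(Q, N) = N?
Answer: -1313075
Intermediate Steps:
(c(1825, -884) - 1227231) + (20*s(-4, -9))*(-118) = (-884 - 1227231) + (20*(-9*(-4)))*(-118) = -1228115 + (20*36)*(-118) = -1228115 + 720*(-118) = -1228115 - 84960 = -1313075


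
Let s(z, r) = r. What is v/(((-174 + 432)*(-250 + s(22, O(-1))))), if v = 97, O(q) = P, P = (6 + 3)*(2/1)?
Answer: -97/59856 ≈ -0.0016206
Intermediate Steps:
P = 18 (P = 9*(2*1) = 9*2 = 18)
O(q) = 18
v/(((-174 + 432)*(-250 + s(22, O(-1))))) = 97/(((-174 + 432)*(-250 + 18))) = 97/((258*(-232))) = 97/(-59856) = 97*(-1/59856) = -97/59856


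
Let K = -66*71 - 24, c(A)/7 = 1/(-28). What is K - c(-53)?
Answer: -18839/4 ≈ -4709.8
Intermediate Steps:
c(A) = -¼ (c(A) = 7/(-28) = 7*(-1/28) = -¼)
K = -4710 (K = -4686 - 24 = -4710)
K - c(-53) = -4710 - 1*(-¼) = -4710 + ¼ = -18839/4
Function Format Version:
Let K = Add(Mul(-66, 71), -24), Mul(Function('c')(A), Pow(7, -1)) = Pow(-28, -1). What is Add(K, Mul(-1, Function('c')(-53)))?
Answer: Rational(-18839, 4) ≈ -4709.8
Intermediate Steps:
Function('c')(A) = Rational(-1, 4) (Function('c')(A) = Mul(7, Pow(-28, -1)) = Mul(7, Rational(-1, 28)) = Rational(-1, 4))
K = -4710 (K = Add(-4686, -24) = -4710)
Add(K, Mul(-1, Function('c')(-53))) = Add(-4710, Mul(-1, Rational(-1, 4))) = Add(-4710, Rational(1, 4)) = Rational(-18839, 4)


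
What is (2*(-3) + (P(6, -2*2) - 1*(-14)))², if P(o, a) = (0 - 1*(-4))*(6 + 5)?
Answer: 2704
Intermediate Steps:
P(o, a) = 44 (P(o, a) = (0 + 4)*11 = 4*11 = 44)
(2*(-3) + (P(6, -2*2) - 1*(-14)))² = (2*(-3) + (44 - 1*(-14)))² = (-6 + (44 + 14))² = (-6 + 58)² = 52² = 2704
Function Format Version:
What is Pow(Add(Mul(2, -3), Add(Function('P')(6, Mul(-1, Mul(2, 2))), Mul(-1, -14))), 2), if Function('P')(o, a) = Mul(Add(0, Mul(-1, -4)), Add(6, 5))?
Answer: 2704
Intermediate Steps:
Function('P')(o, a) = 44 (Function('P')(o, a) = Mul(Add(0, 4), 11) = Mul(4, 11) = 44)
Pow(Add(Mul(2, -3), Add(Function('P')(6, Mul(-1, Mul(2, 2))), Mul(-1, -14))), 2) = Pow(Add(Mul(2, -3), Add(44, Mul(-1, -14))), 2) = Pow(Add(-6, Add(44, 14)), 2) = Pow(Add(-6, 58), 2) = Pow(52, 2) = 2704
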